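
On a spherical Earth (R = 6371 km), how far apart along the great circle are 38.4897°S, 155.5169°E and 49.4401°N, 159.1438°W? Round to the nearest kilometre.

10742 km

Δλ = -159.1438 − 155.5169 = -314.6607°; wrapped into (−180°, 180°]: 45.3393°.
Δφ = 49.4401 − -38.4897 = 87.9298°.
a = sin²(Δφ/2) + cos φ₁ · cos φ₂ · sin²(Δλ/2) = 0.557542.
c = 2·atan2(√a, √(1−a)) = 1.68614 rad → d = 6371·c ≈ 10742.37 km.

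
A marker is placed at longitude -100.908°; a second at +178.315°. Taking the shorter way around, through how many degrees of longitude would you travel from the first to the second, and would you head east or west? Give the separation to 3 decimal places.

80.777° west

Raw difference: 178.315 − -100.908 = 279.223°.
Normalise into (−180°, 180°]: 279.223° − 360° = -80.777°.
Negative ⇒ the second point lies to the west; separation 80.777°.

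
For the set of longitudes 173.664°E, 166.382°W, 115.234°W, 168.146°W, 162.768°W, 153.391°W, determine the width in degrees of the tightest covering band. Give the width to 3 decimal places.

Sort the longitudes: -168.146°, -166.382°, -162.768°, -153.391°, -115.234°, +173.664°.
Eastward gaps between consecutive values (wrapping around): 1.764°, 3.614°, 9.377°, 38.157°, 288.898°, 18.190°.
Largest gap = 288.898° ⇒ minimal covering band is its complement: 360° − 288.898° = 71.102°.
Band runs from +173.664° eastward to -115.234°, crossing the antimeridian.

71.102°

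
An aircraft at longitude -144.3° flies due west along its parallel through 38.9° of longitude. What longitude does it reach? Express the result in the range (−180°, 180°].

+176.8°

Start at -144.3°; shift −38.9° → -183.2°.
-183.2° lies outside (−180°, 180°]; add 360° → +176.8°.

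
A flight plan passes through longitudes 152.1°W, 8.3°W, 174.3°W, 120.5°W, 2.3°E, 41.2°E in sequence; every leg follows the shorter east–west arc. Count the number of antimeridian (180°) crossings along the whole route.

0

Leg 1: -152.1° → -8.3°, shortest Δλ = 143.8° (east) — does not cross 180°.
Leg 2: -8.3° → -174.3°, shortest Δλ = -166.0° (west) — does not cross 180°.
Leg 3: -174.3° → -120.5°, shortest Δλ = 53.8° (east) — does not cross 180°.
Leg 4: -120.5° → +2.3°, shortest Δλ = 122.8° (east) — does not cross 180°.
Leg 5: +2.3° → +41.2°, shortest Δλ = 38.9° (east) — does not cross 180°.
Total crossings: 0.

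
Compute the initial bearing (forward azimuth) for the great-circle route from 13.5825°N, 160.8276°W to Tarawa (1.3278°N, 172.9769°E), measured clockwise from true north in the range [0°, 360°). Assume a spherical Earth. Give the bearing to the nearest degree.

Δλ = 172.9769 − -160.8276 = 333.8045°; wrapped into (−180°, 180°]: -26.1955°.
θ = atan2( sin Δλ · cos φ₂ , cos φ₁ · sin φ₂ − sin φ₁ · cos φ₂ · cos Δλ )
  = atan2(-0.44132, -0.18814) = -113.090° → normalised to [0°, 360°): 246.910°.

247°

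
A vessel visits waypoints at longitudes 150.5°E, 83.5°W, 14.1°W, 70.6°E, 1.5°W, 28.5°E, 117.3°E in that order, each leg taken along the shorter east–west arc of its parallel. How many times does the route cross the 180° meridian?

1

Leg 1: +150.5° → -83.5°, shortest Δλ = 126.0° (east) — crosses 180°.
Leg 2: -83.5° → -14.1°, shortest Δλ = 69.4° (east) — does not cross 180°.
Leg 3: -14.1° → +70.6°, shortest Δλ = 84.7° (east) — does not cross 180°.
Leg 4: +70.6° → -1.5°, shortest Δλ = -72.1° (west) — does not cross 180°.
Leg 5: -1.5° → +28.5°, shortest Δλ = 30.0° (east) — does not cross 180°.
Leg 6: +28.5° → +117.3°, shortest Δλ = 88.8° (east) — does not cross 180°.
Total crossings: 1.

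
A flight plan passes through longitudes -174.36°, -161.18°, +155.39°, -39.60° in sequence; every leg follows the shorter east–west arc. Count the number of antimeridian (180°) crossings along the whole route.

2

Leg 1: -174.36° → -161.18°, shortest Δλ = 13.18° (east) — does not cross 180°.
Leg 2: -161.18° → +155.39°, shortest Δλ = -43.43° (west) — crosses 180°.
Leg 3: +155.39° → -39.60°, shortest Δλ = 165.01° (east) — crosses 180°.
Total crossings: 2.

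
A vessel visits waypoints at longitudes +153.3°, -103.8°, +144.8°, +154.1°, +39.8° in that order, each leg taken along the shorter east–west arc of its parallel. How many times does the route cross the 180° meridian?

2

Leg 1: +153.3° → -103.8°, shortest Δλ = 102.9° (east) — crosses 180°.
Leg 2: -103.8° → +144.8°, shortest Δλ = -111.4° (west) — crosses 180°.
Leg 3: +144.8° → +154.1°, shortest Δλ = 9.3° (east) — does not cross 180°.
Leg 4: +154.1° → +39.8°, shortest Δλ = -114.3° (west) — does not cross 180°.
Total crossings: 2.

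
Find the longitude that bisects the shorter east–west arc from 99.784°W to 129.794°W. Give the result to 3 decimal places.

Signed shortest Δλ from -99.784° to -129.794° is -30.010°.
Midpoint longitude = -99.784° + (-30.010°)/2 = -99.784° − 15.005° = -114.789°.

114.789°W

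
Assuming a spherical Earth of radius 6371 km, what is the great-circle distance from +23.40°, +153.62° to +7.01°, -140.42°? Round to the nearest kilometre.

7249 km

Δλ = -140.42 − 153.62 = -294.04°; wrapped into (−180°, 180°]: 65.96°.
Δφ = 7.01 − 23.40 = -16.39°.
a = sin²(Δφ/2) + cos φ₁ · cos φ₂ · sin²(Δλ/2) = 0.290228.
c = 2·atan2(√a, √(1−a)) = 1.13785 rad → d = 6371·c ≈ 7249.26 km.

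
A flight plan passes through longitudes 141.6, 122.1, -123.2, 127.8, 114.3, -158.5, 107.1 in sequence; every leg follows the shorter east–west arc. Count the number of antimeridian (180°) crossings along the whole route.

Leg 1: +141.6° → +122.1°, shortest Δλ = -19.5° (west) — does not cross 180°.
Leg 2: +122.1° → -123.2°, shortest Δλ = 114.7° (east) — crosses 180°.
Leg 3: -123.2° → +127.8°, shortest Δλ = -109.0° (west) — crosses 180°.
Leg 4: +127.8° → +114.3°, shortest Δλ = -13.5° (west) — does not cross 180°.
Leg 5: +114.3° → -158.5°, shortest Δλ = 87.2° (east) — crosses 180°.
Leg 6: -158.5° → +107.1°, shortest Δλ = -94.4° (west) — crosses 180°.
Total crossings: 4.

4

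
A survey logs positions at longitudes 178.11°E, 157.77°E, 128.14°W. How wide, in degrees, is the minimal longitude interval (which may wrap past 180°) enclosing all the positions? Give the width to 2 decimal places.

Sort the longitudes: -128.14°, +157.77°, +178.11°.
Eastward gaps between consecutive values (wrapping around): 285.91°, 20.34°, 53.75°.
Largest gap = 285.91° ⇒ minimal covering band is its complement: 360° − 285.91° = 74.09°.
Band runs from +157.77° eastward to -128.14°, crossing the antimeridian.

74.09°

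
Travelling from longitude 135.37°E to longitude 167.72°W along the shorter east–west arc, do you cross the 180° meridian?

Yes

Naïve |-167.72 − 135.37| = 303.09° > 180°, so the shorter arc goes the other way round — across 180°.
Signed shortest Δλ = ((-167.72 − 135.37 + 180) mod 360) − 180 = 56.91°.
Going east by 56.91° from +135.37° passes through 180° before reaching -167.72°.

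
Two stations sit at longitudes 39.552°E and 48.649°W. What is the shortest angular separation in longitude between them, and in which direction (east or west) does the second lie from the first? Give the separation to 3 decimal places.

88.201° west

Raw difference: -48.649 − 39.552 = -88.201°.
Normalise into (−180°, 180°]: -88.201° stays -88.201°.
Negative ⇒ the second point lies to the west; separation 88.201°.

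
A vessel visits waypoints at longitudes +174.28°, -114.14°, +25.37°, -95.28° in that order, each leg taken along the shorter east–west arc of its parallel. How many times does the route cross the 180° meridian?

Leg 1: +174.28° → -114.14°, shortest Δλ = 71.58° (east) — crosses 180°.
Leg 2: -114.14° → +25.37°, shortest Δλ = 139.51° (east) — does not cross 180°.
Leg 3: +25.37° → -95.28°, shortest Δλ = -120.65° (west) — does not cross 180°.
Total crossings: 1.

1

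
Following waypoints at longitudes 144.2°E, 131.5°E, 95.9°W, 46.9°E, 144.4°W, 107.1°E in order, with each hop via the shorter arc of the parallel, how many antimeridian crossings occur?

3

Leg 1: +144.2° → +131.5°, shortest Δλ = -12.7° (west) — does not cross 180°.
Leg 2: +131.5° → -95.9°, shortest Δλ = 132.6° (east) — crosses 180°.
Leg 3: -95.9° → +46.9°, shortest Δλ = 142.8° (east) — does not cross 180°.
Leg 4: +46.9° → -144.4°, shortest Δλ = 168.7° (east) — crosses 180°.
Leg 5: -144.4° → +107.1°, shortest Δλ = -108.5° (west) — crosses 180°.
Total crossings: 3.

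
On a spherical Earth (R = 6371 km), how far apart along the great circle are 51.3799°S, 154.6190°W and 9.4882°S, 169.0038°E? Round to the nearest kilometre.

Δλ = 169.0038 − -154.6190 = 323.6228°; wrapped into (−180°, 180°]: -36.3772°.
Δφ = -9.4882 − -51.3799 = 41.8917°.
a = sin²(Δφ/2) + cos φ₁ · cos φ₂ · sin²(Δλ/2) = 0.187778.
c = 2·atan2(√a, √(1−a)) = 0.89638 rad → d = 6371·c ≈ 5710.82 km.

5711 km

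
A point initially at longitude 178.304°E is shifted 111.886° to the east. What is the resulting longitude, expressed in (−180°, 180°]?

69.810°W

Start at +178.304°; shift +111.886° → +290.190°.
+290.190° lies outside (−180°, 180°]; subtract 360° → -69.810°.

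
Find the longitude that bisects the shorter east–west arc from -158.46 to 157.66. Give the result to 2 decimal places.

Signed shortest Δλ from -158.46° to +157.66° is -43.88°.
Midpoint longitude = -158.46° + (-43.88°)/2 = -158.46° − 21.94° = -180.40°.
Normalise into (−180°, 180°]: +179.60°.
(The naïve average (-158.46 + +157.66)/2 = -0.4° is on the wrong side of the globe.)

+179.60°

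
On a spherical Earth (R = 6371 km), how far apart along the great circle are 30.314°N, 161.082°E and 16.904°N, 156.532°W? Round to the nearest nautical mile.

Δλ = -156.532 − 161.082 = -317.614°; wrapped into (−180°, 180°]: 42.386°.
Δφ = 16.904 − 30.314 = -13.410°.
a = sin²(Δφ/2) + cos φ₁ · cos φ₂ · sin²(Δλ/2) = 0.121579.
c = 2·atan2(√a, √(1−a)) = 0.71233 rad → d = 6371·c ≈ 4538.24 km ≈ 2450.45 nmi.

2450 nmi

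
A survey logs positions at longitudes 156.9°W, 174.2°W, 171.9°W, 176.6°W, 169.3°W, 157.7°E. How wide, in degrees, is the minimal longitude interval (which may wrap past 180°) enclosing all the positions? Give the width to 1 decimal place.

Sort the longitudes: -176.6°, -174.2°, -171.9°, -169.3°, -156.9°, +157.7°.
Eastward gaps between consecutive values (wrapping around): 2.4°, 2.3°, 2.6°, 12.4°, 314.6°, 25.7°.
Largest gap = 314.6° ⇒ minimal covering band is its complement: 360° − 314.6° = 45.4°.
Band runs from +157.7° eastward to -156.9°, crossing the antimeridian.

45.4°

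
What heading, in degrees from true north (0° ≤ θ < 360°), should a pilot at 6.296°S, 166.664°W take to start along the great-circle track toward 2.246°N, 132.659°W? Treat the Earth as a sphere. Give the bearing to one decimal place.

76.9°

Δλ = -132.659 − -166.664 = 34.005°.
θ = atan2( sin Δλ · cos φ₂ , cos φ₁ · sin φ₂ − sin φ₁ · cos φ₂ · cos Δλ )
  = atan2(0.55884, 0.12979) = 76.924° → normalised to [0°, 360°): 76.924°.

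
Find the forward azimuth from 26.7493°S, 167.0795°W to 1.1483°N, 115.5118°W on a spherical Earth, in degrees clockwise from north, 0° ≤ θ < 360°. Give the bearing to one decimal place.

Δλ = -115.5118 − -167.0795 = 51.5677°.
θ = atan2( sin Δλ · cos φ₂ , cos φ₁ · sin φ₂ − sin φ₁ · cos φ₂ · cos Δλ )
  = atan2(0.78319, 0.29761) = 69.193° → normalised to [0°, 360°): 69.193°.

69.2°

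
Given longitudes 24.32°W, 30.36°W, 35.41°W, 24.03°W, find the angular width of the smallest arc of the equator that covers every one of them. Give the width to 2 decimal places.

11.38°

Sort the longitudes: -35.41°, -30.36°, -24.32°, -24.03°.
Eastward gaps between consecutive values (wrapping around): 5.05°, 6.04°, 0.29°, 348.62°.
Largest gap = 348.62° ⇒ minimal covering band is its complement: 360° − 348.62° = 11.38°.
Band runs from -35.41° eastward to -24.03°.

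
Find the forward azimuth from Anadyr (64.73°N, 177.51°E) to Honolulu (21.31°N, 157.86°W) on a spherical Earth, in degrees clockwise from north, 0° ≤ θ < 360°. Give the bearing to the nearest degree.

148°

Δλ = -157.86 − 177.51 = -335.37°; wrapped into (−180°, 180°]: 24.63°.
θ = atan2( sin Δλ · cos φ₂ , cos φ₁ · sin φ₂ − sin φ₁ · cos φ₂ · cos Δλ )
  = atan2(0.38826, -0.61069) = 147.553° → normalised to [0°, 360°): 147.553°.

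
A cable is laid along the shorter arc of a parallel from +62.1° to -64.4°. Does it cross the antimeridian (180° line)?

No

Signed shortest Δλ = ((-64.4 − 62.1 + 180) mod 360) − 180 = -126.5°.
Going west by 126.5° from +62.1° reaches -64.4° without touching 180°.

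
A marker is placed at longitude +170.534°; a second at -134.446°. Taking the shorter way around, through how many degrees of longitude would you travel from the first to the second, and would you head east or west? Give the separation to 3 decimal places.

Raw difference: -134.446 − 170.534 = -304.98°.
Normalise into (−180°, 180°]: -304.98° + 360° = 55.02°.
Positive ⇒ the second point lies to the east; separation 55.020°.

55.020° east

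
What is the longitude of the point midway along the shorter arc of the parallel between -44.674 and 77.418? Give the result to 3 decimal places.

Signed shortest Δλ from -44.674° to +77.418° is +122.092°.
Midpoint longitude = -44.674° + (+122.092°)/2 = -44.674° + 61.046° = +16.372°.

+16.372°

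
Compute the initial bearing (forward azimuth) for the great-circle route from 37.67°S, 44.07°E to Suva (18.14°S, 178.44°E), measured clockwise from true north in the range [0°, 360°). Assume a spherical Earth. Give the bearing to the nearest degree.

Δλ = 178.44 − 44.07 = 134.37°.
θ = atan2( sin Δλ · cos φ₂ , cos φ₁ · sin φ₂ − sin φ₁ · cos φ₂ · cos Δλ )
  = atan2(0.67931, -0.65254) = 133.849° → normalised to [0°, 360°): 133.849°.

134°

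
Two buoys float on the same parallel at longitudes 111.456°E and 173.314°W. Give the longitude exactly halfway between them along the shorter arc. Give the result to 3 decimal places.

149.071°E

Signed shortest Δλ from +111.456° to -173.314° is +75.230°.
Midpoint longitude = +111.456° + (+75.230°)/2 = +111.456° + 37.615° = +149.071°.
(The naïve average (+111.456 + -173.314)/2 = -30.929° is on the wrong side of the globe.)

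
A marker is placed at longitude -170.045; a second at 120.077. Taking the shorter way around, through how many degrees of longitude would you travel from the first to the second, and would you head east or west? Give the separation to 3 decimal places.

69.878° west

Raw difference: 120.077 − -170.045 = 290.122°.
Normalise into (−180°, 180°]: 290.122° − 360° = -69.878°.
Negative ⇒ the second point lies to the west; separation 69.878°.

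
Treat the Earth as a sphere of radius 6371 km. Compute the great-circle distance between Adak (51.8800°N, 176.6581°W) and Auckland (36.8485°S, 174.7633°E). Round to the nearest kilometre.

Δλ = 174.7633 − -176.6581 = 351.4214°; wrapped into (−180°, 180°]: -8.5786°.
Δφ = -36.8485 − 51.8800 = -88.7285°.
a = sin²(Δφ/2) + cos φ₁ · cos φ₂ · sin²(Δλ/2) = 0.491668.
c = 2·atan2(√a, √(1−a)) = 1.55413 rad → d = 6371·c ≈ 9901.38 km.

9901 km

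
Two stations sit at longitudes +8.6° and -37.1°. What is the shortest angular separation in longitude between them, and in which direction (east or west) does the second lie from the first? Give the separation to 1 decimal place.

45.7° west

Raw difference: -37.1 − 8.6 = -45.7°.
Normalise into (−180°, 180°]: -45.7° stays -45.7°.
Negative ⇒ the second point lies to the west; separation 45.7°.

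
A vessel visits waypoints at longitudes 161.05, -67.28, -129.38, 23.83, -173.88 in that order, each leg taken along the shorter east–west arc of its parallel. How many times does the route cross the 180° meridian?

Leg 1: +161.05° → -67.28°, shortest Δλ = 131.67° (east) — crosses 180°.
Leg 2: -67.28° → -129.38°, shortest Δλ = -62.1° (west) — does not cross 180°.
Leg 3: -129.38° → +23.83°, shortest Δλ = 153.21° (east) — does not cross 180°.
Leg 4: +23.83° → -173.88°, shortest Δλ = 162.29° (east) — crosses 180°.
Total crossings: 2.

2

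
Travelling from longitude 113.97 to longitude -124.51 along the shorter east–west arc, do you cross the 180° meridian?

Naïve |-124.51 − 113.97| = 238.48° > 180°, so the shorter arc goes the other way round — across 180°.
Signed shortest Δλ = ((-124.51 − 113.97 + 180) mod 360) − 180 = 121.52°.
Going east by 121.52° from +113.97° passes through 180° before reaching -124.51°.

Yes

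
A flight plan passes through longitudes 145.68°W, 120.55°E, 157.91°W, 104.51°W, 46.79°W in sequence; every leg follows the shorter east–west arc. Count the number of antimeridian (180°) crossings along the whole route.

Leg 1: -145.68° → +120.55°, shortest Δλ = -93.77° (west) — crosses 180°.
Leg 2: +120.55° → -157.91°, shortest Δλ = 81.54° (east) — crosses 180°.
Leg 3: -157.91° → -104.51°, shortest Δλ = 53.4° (east) — does not cross 180°.
Leg 4: -104.51° → -46.79°, shortest Δλ = 57.72° (east) — does not cross 180°.
Total crossings: 2.

2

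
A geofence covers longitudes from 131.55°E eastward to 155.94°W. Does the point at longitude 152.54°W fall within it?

No

Band width going east from +131.55° to -155.94°: ((-155.94 − 131.55) mod 360) = 72.51°.
Offset of -152.54° east of the west edge: ((-152.54 − 131.55) mod 360) = 75.91°.
75.91° > 72.51° ⇒ outside.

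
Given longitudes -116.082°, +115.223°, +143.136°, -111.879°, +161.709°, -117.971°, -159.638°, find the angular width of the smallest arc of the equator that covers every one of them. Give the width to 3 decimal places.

132.898°

Sort the longitudes: -159.638°, -117.971°, -116.082°, -111.879°, +115.223°, +143.136°, +161.709°.
Eastward gaps between consecutive values (wrapping around): 41.667°, 1.889°, 4.203°, 227.102°, 27.913°, 18.573°, 38.653°.
Largest gap = 227.102° ⇒ minimal covering band is its complement: 360° − 227.102° = 132.898°.
Band runs from +115.223° eastward to -111.879°, crossing the antimeridian.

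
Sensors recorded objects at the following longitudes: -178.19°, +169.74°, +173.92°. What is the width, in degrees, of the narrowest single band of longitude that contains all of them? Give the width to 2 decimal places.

Sort the longitudes: -178.19°, +169.74°, +173.92°.
Eastward gaps between consecutive values (wrapping around): 347.93°, 4.18°, 7.89°.
Largest gap = 347.93° ⇒ minimal covering band is its complement: 360° − 347.93° = 12.07°.
Band runs from +169.74° eastward to -178.19°, crossing the antimeridian.

12.07°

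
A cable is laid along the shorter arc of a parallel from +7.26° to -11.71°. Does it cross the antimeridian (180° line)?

No

Signed shortest Δλ = ((-11.71 − 7.26 + 180) mod 360) − 180 = -18.97°.
Going west by 18.97° from +7.26° reaches -11.71° without touching 180°.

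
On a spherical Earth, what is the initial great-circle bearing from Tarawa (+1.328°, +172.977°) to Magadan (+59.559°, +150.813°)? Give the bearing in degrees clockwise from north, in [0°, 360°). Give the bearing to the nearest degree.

347°

Δλ = 150.813 − 172.977 = -22.164°.
θ = atan2( sin Δλ · cos φ₂ , cos φ₁ · sin φ₂ − sin φ₁ · cos φ₂ · cos Δλ )
  = atan2(-0.19114, 0.85105) = -12.658° → normalised to [0°, 360°): 347.342°.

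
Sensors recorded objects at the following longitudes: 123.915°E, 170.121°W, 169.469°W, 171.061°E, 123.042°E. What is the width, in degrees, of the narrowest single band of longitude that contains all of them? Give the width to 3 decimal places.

Sort the longitudes: -170.121°, -169.469°, +123.042°, +123.915°, +171.061°.
Eastward gaps between consecutive values (wrapping around): 0.652°, 292.511°, 0.873°, 47.146°, 18.818°.
Largest gap = 292.511° ⇒ minimal covering band is its complement: 360° − 292.511° = 67.489°.
Band runs from +123.042° eastward to -169.469°, crossing the antimeridian.

67.489°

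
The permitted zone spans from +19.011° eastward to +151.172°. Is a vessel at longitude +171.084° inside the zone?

No

Band width going east from +19.011° to +151.172°: ((151.172 − 19.011) mod 360) = 132.161°.
Offset of +171.084° east of the west edge: ((171.084 − 19.011) mod 360) = 152.073°.
152.073° > 132.161° ⇒ outside.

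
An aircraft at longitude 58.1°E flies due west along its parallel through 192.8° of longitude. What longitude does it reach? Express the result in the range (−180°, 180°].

Start at +58.1°; shift −192.8° → -134.7°.
-134.7° already lies in (−180°, 180°].

134.7°W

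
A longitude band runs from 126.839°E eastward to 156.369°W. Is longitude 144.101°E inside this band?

Band width going east from +126.839° to -156.369°: ((-156.369 − 126.839) mod 360) = 76.792°.
Offset of +144.101° east of the west edge: ((144.101 − 126.839) mod 360) = 17.262°.
17.262° ≤ 76.792° ⇒ inside.

Yes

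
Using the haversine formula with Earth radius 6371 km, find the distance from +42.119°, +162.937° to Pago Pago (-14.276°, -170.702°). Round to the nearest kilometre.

Δλ = -170.702 − 162.937 = -333.639°; wrapped into (−180°, 180°]: 26.361°.
Δφ = -14.276 − 42.119 = -56.395°.
a = sin²(Δφ/2) + cos φ₁ · cos φ₂ · sin²(Δλ/2) = 0.260643.
c = 2·atan2(√a, √(1−a)) = 1.07161 rad → d = 6371·c ≈ 6827.21 km.

6827 km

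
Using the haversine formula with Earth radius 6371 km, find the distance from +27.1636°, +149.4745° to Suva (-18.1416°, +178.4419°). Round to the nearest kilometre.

5927 km

Δλ = 178.4419 − 149.4745 = 28.9674°.
Δφ = -18.1416 − 27.1636 = -45.3052°.
a = sin²(Δφ/2) + cos φ₁ · cos φ₂ · sin²(Δλ/2) = 0.201222.
c = 2·atan2(√a, √(1−a)) = 0.93035 rad → d = 6371·c ≈ 5927.23 km.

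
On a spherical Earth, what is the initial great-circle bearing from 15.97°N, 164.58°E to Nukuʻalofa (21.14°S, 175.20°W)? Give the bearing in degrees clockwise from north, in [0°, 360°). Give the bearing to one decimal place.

151.2°

Δλ = -175.20 − 164.58 = -339.78°; wrapped into (−180°, 180°]: 20.22°.
θ = atan2( sin Δλ · cos φ₂ , cos φ₁ · sin φ₂ − sin φ₁ · cos φ₂ · cos Δλ )
  = atan2(0.32237, -0.58753) = 151.247° → normalised to [0°, 360°): 151.247°.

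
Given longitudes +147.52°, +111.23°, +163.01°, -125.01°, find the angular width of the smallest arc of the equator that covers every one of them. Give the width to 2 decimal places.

Sort the longitudes: -125.01°, +111.23°, +147.52°, +163.01°.
Eastward gaps between consecutive values (wrapping around): 236.24°, 36.29°, 15.49°, 71.98°.
Largest gap = 236.24° ⇒ minimal covering band is its complement: 360° − 236.24° = 123.76°.
Band runs from +111.23° eastward to -125.01°, crossing the antimeridian.

123.76°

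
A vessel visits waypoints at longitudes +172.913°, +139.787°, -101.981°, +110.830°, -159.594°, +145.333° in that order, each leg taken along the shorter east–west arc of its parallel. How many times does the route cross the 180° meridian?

4

Leg 1: +172.913° → +139.787°, shortest Δλ = -33.126° (west) — does not cross 180°.
Leg 2: +139.787° → -101.981°, shortest Δλ = 118.232° (east) — crosses 180°.
Leg 3: -101.981° → +110.830°, shortest Δλ = -147.189° (west) — crosses 180°.
Leg 4: +110.830° → -159.594°, shortest Δλ = 89.576° (east) — crosses 180°.
Leg 5: -159.594° → +145.333°, shortest Δλ = -55.073° (west) — crosses 180°.
Total crossings: 4.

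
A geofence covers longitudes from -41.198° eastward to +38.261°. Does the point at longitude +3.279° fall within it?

Band width going east from -41.198° to +38.261°: ((38.261 − -41.198) mod 360) = 79.459°.
Offset of +3.279° east of the west edge: ((3.279 − -41.198) mod 360) = 44.477°.
44.477° ≤ 79.459° ⇒ inside.

Yes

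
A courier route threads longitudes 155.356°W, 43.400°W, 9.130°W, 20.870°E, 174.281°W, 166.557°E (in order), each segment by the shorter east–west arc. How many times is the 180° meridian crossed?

2

Leg 1: -155.356° → -43.400°, shortest Δλ = 111.956° (east) — does not cross 180°.
Leg 2: -43.400° → -9.130°, shortest Δλ = 34.27° (east) — does not cross 180°.
Leg 3: -9.130° → +20.870°, shortest Δλ = 30.0° (east) — does not cross 180°.
Leg 4: +20.870° → -174.281°, shortest Δλ = 164.849° (east) — crosses 180°.
Leg 5: -174.281° → +166.557°, shortest Δλ = -19.162° (west) — crosses 180°.
Total crossings: 2.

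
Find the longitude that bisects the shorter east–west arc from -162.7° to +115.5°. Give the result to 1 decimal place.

Signed shortest Δλ from -162.7° to +115.5° is -81.8°.
Midpoint longitude = -162.7° + (-81.8°)/2 = -162.7° − 40.9° = -203.6°.
Normalise into (−180°, 180°]: +156.4°.
(The naïve average (-162.7 + +115.5)/2 = -23.6° is on the wrong side of the globe.)

+156.4°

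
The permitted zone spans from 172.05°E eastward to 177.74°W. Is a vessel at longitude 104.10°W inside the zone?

No

Band width going east from +172.05° to -177.74°: ((-177.74 − 172.05) mod 360) = 10.21°.
Offset of -104.10° east of the west edge: ((-104.10 − 172.05) mod 360) = 83.85°.
83.85° > 10.21° ⇒ outside.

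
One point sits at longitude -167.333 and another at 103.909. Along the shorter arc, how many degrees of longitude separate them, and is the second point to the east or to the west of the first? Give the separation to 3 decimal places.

88.758° west

Raw difference: 103.909 − -167.333 = 271.242°.
Normalise into (−180°, 180°]: 271.242° − 360° = -88.758°.
Negative ⇒ the second point lies to the west; separation 88.758°.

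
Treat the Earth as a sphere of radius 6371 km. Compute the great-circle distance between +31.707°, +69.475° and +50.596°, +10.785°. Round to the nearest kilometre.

5185 km

Δλ = 10.785 − 69.475 = -58.690°.
Δφ = 50.596 − 31.707 = 18.889°.
a = sin²(Δφ/2) + cos φ₁ · cos φ₂ · sin²(Δλ/2) = 0.156626.
c = 2·atan2(√a, √(1−a)) = 0.81379 rad → d = 6371·c ≈ 5184.65 km.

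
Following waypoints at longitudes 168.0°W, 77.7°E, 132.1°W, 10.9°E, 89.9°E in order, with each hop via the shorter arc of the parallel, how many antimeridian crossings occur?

Leg 1: -168.0° → +77.7°, shortest Δλ = -114.3° (west) — crosses 180°.
Leg 2: +77.7° → -132.1°, shortest Δλ = 150.2° (east) — crosses 180°.
Leg 3: -132.1° → +10.9°, shortest Δλ = 143.0° (east) — does not cross 180°.
Leg 4: +10.9° → +89.9°, shortest Δλ = 79.0° (east) — does not cross 180°.
Total crossings: 2.

2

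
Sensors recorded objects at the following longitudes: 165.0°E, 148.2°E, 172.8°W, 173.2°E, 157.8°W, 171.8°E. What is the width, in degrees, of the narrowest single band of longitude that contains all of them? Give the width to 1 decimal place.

54.0°

Sort the longitudes: -172.8°, -157.8°, +148.2°, +165.0°, +171.8°, +173.2°.
Eastward gaps between consecutive values (wrapping around): 15.0°, 306.0°, 16.8°, 6.8°, 1.4°, 14.0°.
Largest gap = 306.0° ⇒ minimal covering band is its complement: 360° − 306.0° = 54.0°.
Band runs from +148.2° eastward to -157.8°, crossing the antimeridian.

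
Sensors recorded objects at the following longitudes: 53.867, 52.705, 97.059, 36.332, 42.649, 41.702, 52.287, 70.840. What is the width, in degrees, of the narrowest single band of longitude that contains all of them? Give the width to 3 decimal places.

60.727°

Sort the longitudes: +36.332°, +41.702°, +42.649°, +52.287°, +52.705°, +53.867°, +70.840°, +97.059°.
Eastward gaps between consecutive values (wrapping around): 5.370°, 0.947°, 9.638°, 0.418°, 1.162°, 16.973°, 26.219°, 299.273°.
Largest gap = 299.273° ⇒ minimal covering band is its complement: 360° − 299.273° = 60.727°.
Band runs from +36.332° eastward to +97.059°.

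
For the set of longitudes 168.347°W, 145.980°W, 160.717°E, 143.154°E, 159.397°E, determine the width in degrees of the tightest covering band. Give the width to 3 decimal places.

70.866°

Sort the longitudes: -168.347°, -145.980°, +143.154°, +159.397°, +160.717°.
Eastward gaps between consecutive values (wrapping around): 22.367°, 289.134°, 16.243°, 1.320°, 30.936°.
Largest gap = 289.134° ⇒ minimal covering band is its complement: 360° − 289.134° = 70.866°.
Band runs from +143.154° eastward to -145.980°, crossing the antimeridian.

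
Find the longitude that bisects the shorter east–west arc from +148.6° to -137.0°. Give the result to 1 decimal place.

-174.2°

Signed shortest Δλ from +148.6° to -137.0° is +74.4°.
Midpoint longitude = +148.6° + (+74.4°)/2 = +148.6° + 37.2° = +185.8°.
Normalise into (−180°, 180°]: -174.2°.
(The naïve average (+148.6 + -137.0)/2 = 5.8° is on the wrong side of the globe.)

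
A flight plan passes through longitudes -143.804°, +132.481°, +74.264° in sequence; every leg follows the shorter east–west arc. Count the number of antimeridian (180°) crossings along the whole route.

Leg 1: -143.804° → +132.481°, shortest Δλ = -83.715° (west) — crosses 180°.
Leg 2: +132.481° → +74.264°, shortest Δλ = -58.217° (west) — does not cross 180°.
Total crossings: 1.

1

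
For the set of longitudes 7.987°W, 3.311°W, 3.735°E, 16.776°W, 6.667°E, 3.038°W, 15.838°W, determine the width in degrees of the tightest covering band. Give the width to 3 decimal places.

Sort the longitudes: -16.776°, -15.838°, -7.987°, -3.311°, -3.038°, +3.735°, +6.667°.
Eastward gaps between consecutive values (wrapping around): 0.938°, 7.851°, 4.676°, 0.273°, 6.773°, 2.932°, 336.557°.
Largest gap = 336.557° ⇒ minimal covering band is its complement: 360° − 336.557° = 23.443°.
Band runs from -16.776° eastward to +6.667°.

23.443°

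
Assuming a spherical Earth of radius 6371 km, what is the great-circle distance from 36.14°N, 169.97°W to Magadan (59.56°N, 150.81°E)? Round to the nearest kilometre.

Δλ = 150.81 − -169.97 = 320.78°; wrapped into (−180°, 180°]: -39.22°.
Δφ = 59.56 − 36.14 = 23.42°.
a = sin²(Δφ/2) + cos φ₁ · cos φ₂ · sin²(Δλ/2) = 0.087278.
c = 2·atan2(√a, √(1−a)) = 0.59981 rad → d = 6371·c ≈ 3821.37 km.

3821 km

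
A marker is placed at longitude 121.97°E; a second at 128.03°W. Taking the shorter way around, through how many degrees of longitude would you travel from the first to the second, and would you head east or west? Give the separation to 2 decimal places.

Raw difference: -128.03 − 121.97 = -250.0°.
Normalise into (−180°, 180°]: -250.0° + 360° = 110.0°.
Positive ⇒ the second point lies to the east; separation 110.00°.

110.00° east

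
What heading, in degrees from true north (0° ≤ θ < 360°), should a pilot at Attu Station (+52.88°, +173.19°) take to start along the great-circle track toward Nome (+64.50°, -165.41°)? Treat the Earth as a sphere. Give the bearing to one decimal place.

Δλ = -165.41 − 173.19 = -338.60°; wrapped into (−180°, 180°]: 21.40°.
θ = atan2( sin Δλ · cos φ₂ , cos φ₁ · sin φ₂ − sin φ₁ · cos φ₂ · cos Δλ )
  = atan2(0.15708, 0.22509) = 34.910° → normalised to [0°, 360°): 34.910°.

34.9°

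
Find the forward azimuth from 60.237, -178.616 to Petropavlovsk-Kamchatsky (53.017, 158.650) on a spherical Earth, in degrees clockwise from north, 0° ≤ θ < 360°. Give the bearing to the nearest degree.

Δλ = 158.650 − -178.616 = 337.266°; wrapped into (−180°, 180°]: -22.734°.
θ = atan2( sin Δλ · cos φ₂ , cos φ₁ · sin φ₂ − sin φ₁ · cos φ₂ · cos Δλ )
  = atan2(-0.23248, -0.08511) = -110.107° → normalised to [0°, 360°): 249.893°.

250°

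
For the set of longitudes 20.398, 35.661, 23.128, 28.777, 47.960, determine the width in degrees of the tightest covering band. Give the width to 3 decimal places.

Sort the longitudes: +20.398°, +23.128°, +28.777°, +35.661°, +47.960°.
Eastward gaps between consecutive values (wrapping around): 2.730°, 5.649°, 6.884°, 12.299°, 332.438°.
Largest gap = 332.438° ⇒ minimal covering band is its complement: 360° − 332.438° = 27.562°.
Band runs from +20.398° eastward to +47.960°.

27.562°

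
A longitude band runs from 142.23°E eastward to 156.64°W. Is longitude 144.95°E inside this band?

Yes

Band width going east from +142.23° to -156.64°: ((-156.64 − 142.23) mod 360) = 61.13°.
Offset of +144.95° east of the west edge: ((144.95 − 142.23) mod 360) = 2.72°.
2.72° ≤ 61.13° ⇒ inside.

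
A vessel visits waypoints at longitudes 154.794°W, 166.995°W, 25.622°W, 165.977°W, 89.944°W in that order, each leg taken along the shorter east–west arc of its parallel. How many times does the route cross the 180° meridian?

Leg 1: -154.794° → -166.995°, shortest Δλ = -12.201° (west) — does not cross 180°.
Leg 2: -166.995° → -25.622°, shortest Δλ = 141.373° (east) — does not cross 180°.
Leg 3: -25.622° → -165.977°, shortest Δλ = -140.355° (west) — does not cross 180°.
Leg 4: -165.977° → -89.944°, shortest Δλ = 76.033° (east) — does not cross 180°.
Total crossings: 0.

0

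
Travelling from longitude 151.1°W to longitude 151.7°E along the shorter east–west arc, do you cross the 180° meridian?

Yes

Naïve |151.7 − -151.1| = 302.8° > 180°, so the shorter arc goes the other way round — across 180°.
Signed shortest Δλ = ((151.7 − -151.1 + 180) mod 360) − 180 = -57.2°.
Going west by 57.2° from -151.1° passes through 180° before reaching +151.7°.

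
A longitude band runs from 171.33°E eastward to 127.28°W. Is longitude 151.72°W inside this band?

Yes

Band width going east from +171.33° to -127.28°: ((-127.28 − 171.33) mod 360) = 61.39°.
Offset of -151.72° east of the west edge: ((-151.72 − 171.33) mod 360) = 36.95°.
36.95° ≤ 61.39° ⇒ inside.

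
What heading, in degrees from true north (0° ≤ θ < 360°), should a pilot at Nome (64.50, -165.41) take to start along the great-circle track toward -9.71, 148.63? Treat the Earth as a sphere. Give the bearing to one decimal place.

Δλ = 148.63 − -165.41 = 314.04°; wrapped into (−180°, 180°]: -45.96°.
θ = atan2( sin Δλ · cos φ₂ , cos φ₁ · sin φ₂ − sin φ₁ · cos φ₂ · cos Δλ )
  = atan2(-0.70856, -0.69106) = -134.284° → normalised to [0°, 360°): 225.716°.

225.7°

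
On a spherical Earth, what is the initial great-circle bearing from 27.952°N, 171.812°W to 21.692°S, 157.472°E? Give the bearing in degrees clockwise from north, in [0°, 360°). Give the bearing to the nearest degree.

Δλ = 157.472 − -171.812 = 329.284°; wrapped into (−180°, 180°]: -30.716°.
θ = atan2( sin Δλ · cos φ₂ , cos φ₁ · sin φ₂ − sin φ₁ · cos φ₂ · cos Δλ )
  = atan2(-0.47461, -0.70093) = -145.898° → normalised to [0°, 360°): 214.102°.

214°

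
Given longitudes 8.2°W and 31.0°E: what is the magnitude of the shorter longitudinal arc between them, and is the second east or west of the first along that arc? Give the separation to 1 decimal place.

39.2° east

Raw difference: 31.0 − -8.2 = 39.2°.
Normalise into (−180°, 180°]: 39.2° stays 39.2°.
Positive ⇒ the second point lies to the east; separation 39.2°.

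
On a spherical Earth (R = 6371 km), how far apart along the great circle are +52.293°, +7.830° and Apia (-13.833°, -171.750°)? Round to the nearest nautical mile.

8498 nmi

Δλ = -171.750 − 7.830 = -179.580°.
Δφ = -13.833 − 52.293 = -66.126°.
a = sin²(Δφ/2) + cos φ₁ · cos φ₂ · sin²(Δλ/2) = 0.891513.
c = 2·atan2(√a, √(1−a)) = 2.47031 rad → d = 6371·c ≈ 15738.37 km ≈ 8498.04 nmi.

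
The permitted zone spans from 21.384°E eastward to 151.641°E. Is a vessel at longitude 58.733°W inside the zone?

Band width going east from +21.384° to +151.641°: ((151.641 − 21.384) mod 360) = 130.257°.
Offset of -58.733° east of the west edge: ((-58.733 − 21.384) mod 360) = 279.883°.
279.883° > 130.257° ⇒ outside.

No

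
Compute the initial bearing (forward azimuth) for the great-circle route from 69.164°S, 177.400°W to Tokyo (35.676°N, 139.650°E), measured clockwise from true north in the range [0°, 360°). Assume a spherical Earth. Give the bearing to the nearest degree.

Δλ = 139.650 − -177.400 = 317.050°; wrapped into (−180°, 180°]: -42.950°.
θ = atan2( sin Δλ · cos φ₂ , cos φ₁ · sin φ₂ − sin φ₁ · cos φ₂ · cos Δλ )
  = atan2(-0.55349, 0.76314) = -35.953° → normalised to [0°, 360°): 324.047°.

324°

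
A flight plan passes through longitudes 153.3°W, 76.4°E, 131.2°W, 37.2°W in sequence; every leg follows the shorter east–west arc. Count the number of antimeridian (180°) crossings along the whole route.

2

Leg 1: -153.3° → +76.4°, shortest Δλ = -130.3° (west) — crosses 180°.
Leg 2: +76.4° → -131.2°, shortest Δλ = 152.4° (east) — crosses 180°.
Leg 3: -131.2° → -37.2°, shortest Δλ = 94.0° (east) — does not cross 180°.
Total crossings: 2.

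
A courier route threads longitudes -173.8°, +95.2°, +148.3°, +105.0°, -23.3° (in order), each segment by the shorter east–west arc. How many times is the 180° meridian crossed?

Leg 1: -173.8° → +95.2°, shortest Δλ = -91.0° (west) — crosses 180°.
Leg 2: +95.2° → +148.3°, shortest Δλ = 53.1° (east) — does not cross 180°.
Leg 3: +148.3° → +105.0°, shortest Δλ = -43.3° (west) — does not cross 180°.
Leg 4: +105.0° → -23.3°, shortest Δλ = -128.3° (west) — does not cross 180°.
Total crossings: 1.

1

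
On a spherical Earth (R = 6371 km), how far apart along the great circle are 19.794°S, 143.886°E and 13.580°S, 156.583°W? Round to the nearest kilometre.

Δλ = -156.583 − 143.886 = -300.469°; wrapped into (−180°, 180°]: 59.531°.
Δφ = -13.580 − -19.794 = 6.214°.
a = sin²(Δφ/2) + cos φ₁ · cos φ₂ · sin²(Δλ/2) = 0.228356.
c = 2·atan2(√a, √(1−a)) = 0.99645 rad → d = 6371·c ≈ 6348.37 km.

6348 km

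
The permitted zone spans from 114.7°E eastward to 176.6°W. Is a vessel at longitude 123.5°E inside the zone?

Yes

Band width going east from +114.7° to -176.6°: ((-176.6 − 114.7) mod 360) = 68.7°.
Offset of +123.5° east of the west edge: ((123.5 − 114.7) mod 360) = 8.8°.
8.8° ≤ 68.7° ⇒ inside.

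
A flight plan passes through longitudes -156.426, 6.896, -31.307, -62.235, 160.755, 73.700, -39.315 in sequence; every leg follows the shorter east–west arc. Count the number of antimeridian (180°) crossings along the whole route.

1

Leg 1: -156.426° → +6.896°, shortest Δλ = 163.322° (east) — does not cross 180°.
Leg 2: +6.896° → -31.307°, shortest Δλ = -38.203° (west) — does not cross 180°.
Leg 3: -31.307° → -62.235°, shortest Δλ = -30.928° (west) — does not cross 180°.
Leg 4: -62.235° → +160.755°, shortest Δλ = -137.01° (west) — crosses 180°.
Leg 5: +160.755° → +73.700°, shortest Δλ = -87.055° (west) — does not cross 180°.
Leg 6: +73.700° → -39.315°, shortest Δλ = -113.015° (west) — does not cross 180°.
Total crossings: 1.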